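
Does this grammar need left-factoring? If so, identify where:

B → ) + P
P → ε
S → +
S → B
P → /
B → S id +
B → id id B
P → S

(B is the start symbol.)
Left-factoring is needed when two productions for the same non-terminal
share a common prefix on the right-hand side.

Productions for B:
  B → ) + P
  B → S id +
  B → id id B
Productions for P:
  P → ε
  P → /
  P → S
Productions for S:
  S → +
  S → B

No common prefixes found.

Answer: No, left-factoring is not needed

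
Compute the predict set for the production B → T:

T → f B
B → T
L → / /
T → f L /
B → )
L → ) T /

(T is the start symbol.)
{ 'f' }

PREDICT(B → T) = (FIRST(RHS) \ {ε}) ∪ (FOLLOW(B) if ε ∈ FIRST(RHS), i.e. RHS ⇒* ε)
FIRST(T) = { 'f' }
FIRST(T) = { 'f' }
ε ∉ FIRST(T), so FOLLOW(B) is not added.
PREDICT(B → T) = { 'f' }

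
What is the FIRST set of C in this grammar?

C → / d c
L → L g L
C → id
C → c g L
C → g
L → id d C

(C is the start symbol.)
{ '/', 'c', 'g', 'id' }

To compute FIRST(C), examine every production with C on the left-hand side, reading each right-hand side left to right until a non-nullable symbol is reached.

From C → / d c:
  - '/' is a terminal: add '/' and stop
From C → id:
  - id is a terminal: add 'id' and stop
From C → c g L:
  - c is a terminal: add 'c' and stop
From C → g:
  - g is a terminal: add 'g' and stop

Collecting: FIRST(C) = { '/', 'c', 'g', 'id' }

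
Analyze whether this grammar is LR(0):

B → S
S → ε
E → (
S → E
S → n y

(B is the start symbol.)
A grammar is LR(0) if no state in the canonical LR(0) collection has:
  - both a shift item (dot before a terminal) and a complete item (shift-reduce conflict), or
  - two or more complete items (reduce-reduce conflict; the accept item [B' → B .] counts as a complete item here).

Augment with B' → B and build the canonical LR(0) collection (I0 = CLOSURE({[B' → . B]}), then GOTO on every symbol after a dot until no new states appear). It has 7 states:
  I0: { [B → . S], [B' → . B], [E → . (], [S → . E], [S → . n y], [S → .] }  — shift, reduce
  I1: { [E → ( .] }  — reduce
  I2: { [B' → B .] }  — accept
  I3: { [S → E .] }  — reduce
  I4: { [B → S .] }  — reduce
  I5: { [S → n . y] }  — shift
  I6: { [S → n y .] }  — reduce

Conflict in state I0:
  Shift-reduce conflict between [S → .] and [E → . (]
So the grammar is NOT LR(0).

Answer: No. Shift-reduce conflict between [S → .] and [E → . (]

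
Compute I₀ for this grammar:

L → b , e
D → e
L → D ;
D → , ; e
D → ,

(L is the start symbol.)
{ [D → . , ; e], [D → . ,], [D → . e], [L → . D ;], [L → . b , e], [L' → . L] }

First, augment the grammar with L' → L
I₀ = CLOSURE({ [L' → . L] }):
  [L' → . L] has the dot before L: add [L → . b , e], [L → . D ;]
  [L → . D ;] has the dot before D: add [D → . e], [D → . , ; e], [D → . ,]
No further items can be added.

I₀ = { [D → . , ; e], [D → . ,], [D → . e], [L → . D ;], [L → . b , e], [L' → . L] }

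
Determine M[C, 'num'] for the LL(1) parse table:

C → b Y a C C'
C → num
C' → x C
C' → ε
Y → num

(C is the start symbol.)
C → num

To find M[C, 'num'], we find productions for C where 'num' is in the predict set (PREDICT(N → α) = (FIRST(α) \ {ε}) ∪ (FOLLOW(N) if α ⇒* ε)).

C → b Y a C C': PREDICT = { 'b' }
C → num: PREDICT = { 'num' }
  'num' is in predict set, so this production goes in M[C, 'num']

M[C, 'num'] = C → num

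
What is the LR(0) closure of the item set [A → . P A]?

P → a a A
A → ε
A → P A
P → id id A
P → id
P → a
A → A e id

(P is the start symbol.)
To compute CLOSURE, for each item [A → α.Bβ] where B is a non-terminal, add [B → .γ] for all productions B → γ; repeat for the newly added items until nothing changes.

Start with: [A → . P A]
  [A → . P A] has the dot before P: add [P → . a a A], [P → . id id A], [P → . id], [P → . a]
No further items can be added.

CLOSURE = { [A → . P A], [P → . a a A], [P → . a], [P → . id id A], [P → . id] }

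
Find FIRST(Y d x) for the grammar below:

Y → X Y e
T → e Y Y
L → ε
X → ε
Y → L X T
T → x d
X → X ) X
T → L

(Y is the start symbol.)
FIRST sets of the non-terminals involved (from the grammar, by fixed-point iteration):
  FIRST(Y) = { ')', 'e', 'x', ε }

To compute FIRST(Y d x), process the symbols left to right:
Symbol Y is a non-terminal. Add FIRST(Y) \ {ε} = { ')', 'e', 'x' }
Y is nullable (ε ∈ FIRST(Y)), continue to the next symbol.
Symbol d is a terminal. Add 'd' and stop.
FIRST(Y d x) = { ')', 'd', 'e', 'x' }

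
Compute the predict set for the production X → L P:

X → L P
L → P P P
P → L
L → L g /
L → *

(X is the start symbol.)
{ '*' }

PREDICT(X → L P) = (FIRST(RHS) \ {ε}) ∪ (FOLLOW(X) if ε ∈ FIRST(RHS), i.e. RHS ⇒* ε)
FIRST(L) = { '*' }
FIRST(L P) = { '*' }
ε ∉ FIRST(L P), so FOLLOW(X) is not added.
PREDICT(X → L P) = { '*' }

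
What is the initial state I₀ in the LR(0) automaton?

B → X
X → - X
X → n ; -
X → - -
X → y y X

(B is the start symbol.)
First, augment the grammar with B' → B
I₀ = CLOSURE({ [B' → . B] }):
  [B' → . B] has the dot before B: add [B → . X]
  [B → . X] has the dot before X: add [X → . - X], [X → . n ; -], [X → . - -], [X → . y y X]
No further items can be added.

I₀ = { [B → . X], [B' → . B], [X → . - -], [X → . - X], [X → . n ; -], [X → . y y X] }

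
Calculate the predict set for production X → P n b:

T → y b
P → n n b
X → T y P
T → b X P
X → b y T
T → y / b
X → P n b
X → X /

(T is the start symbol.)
{ 'n' }

PREDICT(X → P n b) = (FIRST(RHS) \ {ε}) ∪ (FOLLOW(X) if ε ∈ FIRST(RHS), i.e. RHS ⇒* ε)
FIRST(P) = { 'n' }
FIRST(P n b) = { 'n' }
ε ∉ FIRST(P n b), so FOLLOW(X) is not added.
PREDICT(X → P n b) = { 'n' }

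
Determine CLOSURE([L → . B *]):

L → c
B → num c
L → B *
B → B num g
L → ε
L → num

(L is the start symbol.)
Start with: [L → . B *]
  [L → . B *] has the dot before B: add [B → . num c], [B → . B num g]
No further items can be added.

CLOSURE = { [B → . B num g], [B → . num c], [L → . B *] }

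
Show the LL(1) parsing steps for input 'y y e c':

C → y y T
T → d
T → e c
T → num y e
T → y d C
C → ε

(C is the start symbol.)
LL(1) parsing maintains a stack (initially the start symbol over $) and the input. At each step: if the stack top is a terminal, match it against the current input token; if it is a non-terminal N, replace it with the RHS of M[N, lookahead] (the unique production whose predict set contains the lookahead).

Stack is shown with the top on the left.

Stack    Input      Action
--------------------------
C $      y y e c $  output C → y y T
y y T $  y y e c $  match 'y'
y T $    y e c $    match 'y'
T $      e c $      output T → e c
e c $    e c $      match 'e'
c $      c $        match 'c'
$        $          accept

The string is accepted.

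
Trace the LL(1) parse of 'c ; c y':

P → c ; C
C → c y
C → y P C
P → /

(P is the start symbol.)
LL(1) parsing maintains a stack (initially the start symbol over $) and the input. At each step: if the stack top is a terminal, match it against the current input token; if it is a non-terminal N, replace it with the RHS of M[N, lookahead] (the unique production whose predict set contains the lookahead).

Stack is shown with the top on the left.

Stack    Input      Action
--------------------------
P $      c ; c y $  output P → c ; C
c ; C $  c ; c y $  match 'c'
; C $    ; c y $    match ';'
C $      c y $      output C → c y
c y $    c y $      match 'c'
y $      y $        match 'y'
$        $          accept

The string is accepted.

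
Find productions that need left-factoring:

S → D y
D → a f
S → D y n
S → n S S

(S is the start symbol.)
Yes, S has productions with common prefix 'D y'

Left-factoring is needed when two productions for the same non-terminal
share a common prefix on the right-hand side.

Productions for S:
  S → D y
  S → D y n
  S → n S S

Found common prefix 'D y' in productions for S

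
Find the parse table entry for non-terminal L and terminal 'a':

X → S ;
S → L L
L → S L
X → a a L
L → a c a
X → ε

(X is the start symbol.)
To find M[L, 'a'], we find productions for L where 'a' is in the predict set (PREDICT(N → α) = (FIRST(α) \ {ε}) ∪ (FOLLOW(N) if α ⇒* ε)).

Relevant sets:
  FIRST(S) = { 'a' }

L → S L: PREDICT = { 'a' }
  'a' is in predict set, so this production goes in M[L, 'a']
L → a c a: PREDICT = { 'a' }
  'a' is in predict set, so this production goes in M[L, 'a']

M[L, 'a'] = L → S L, L → a c a  (a multiply-defined cell — the grammar is not LL(1))

Answer: L → S L, L → a c a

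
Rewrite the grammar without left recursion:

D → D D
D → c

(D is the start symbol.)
D → c D'
D' → D D'
D' → ε

D is directly left-recursive. The standard transformation for
  A → A α₁ | ... | A α_m | β₁ | ... | β_n
is
  A  → β₁ A' | ... | β_n A'
  A' → α₁ A' | ... | α_m A' | ε

D → c becomes D → c D'
D → D D becomes D' → D D'
Add D' → ε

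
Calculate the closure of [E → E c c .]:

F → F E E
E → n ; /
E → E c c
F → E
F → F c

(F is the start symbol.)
Start with: [E → E c c .]
The dot is at the end, so nothing is added.

CLOSURE = { [E → E c c .] }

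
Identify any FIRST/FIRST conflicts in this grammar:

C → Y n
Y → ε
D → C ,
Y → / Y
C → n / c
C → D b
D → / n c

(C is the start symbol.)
A FIRST/FIRST conflict occurs when two productions N → α and N → β for the same non-terminal have FIRST(α) ∩ FIRST(β) ≠ ∅ (with ε ∈ FIRST of a nullable right-hand side, so two nullable alternatives also conflict).

FIRST sets of the non-terminals at (or reachable through a nullable prefix from) the front of some alternative:
  FIRST(Y) = { '/', ε }
  FIRST(D) = { '/', 'n' }
  FIRST(C) = { '/', 'n' }

Productions for C:
  C → Y n: FIRST = { '/', 'n' }
  C → n / c: FIRST = { 'n' }
  C → D b: FIRST = { '/', 'n' }
Productions for Y:
  Y → ε: FIRST = { ε }
  Y → / Y: FIRST = { '/' }
Productions for D:
  D → C ,: FIRST = { '/', 'n' }
  D → / n c: FIRST = { '/' }

Conflict for C: C → Y n and C → n / c
  Overlap: { 'n' }
Conflict for C: C → Y n and C → D b
  Overlap: { '/', 'n' }
Conflict for C: C → n / c and C → D b
  Overlap: { 'n' }
Conflict for D: D → C , and D → / n c
  Overlap: { '/' }

Answer: Yes. C → Y n / C → n '/' c on { 'n' }; C → Y n / C → D b on { '/', 'n' }; C → n '/' c / C → D b on { 'n' }; D → C ',' / D → '/' n c on { '/' }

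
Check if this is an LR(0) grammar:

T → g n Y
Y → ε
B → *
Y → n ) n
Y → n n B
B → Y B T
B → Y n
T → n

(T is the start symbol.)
No. Shift-reduce conflict between [Y → .] and [Y → . n ) n]

A grammar is LR(0) if no state in the canonical LR(0) collection has:
  - both a shift item (dot before a terminal) and a complete item (shift-reduce conflict), or
  - two or more complete items (reduce-reduce conflict; the accept item [T' → T .] counts as a complete item here).

Augment with T' → T and build the canonical LR(0) collection (I0 = CLOSURE({[T' → . T]}), then GOTO on every symbol after a dot until no new states appear). It has 16 states:
  I0: { [T → . g n Y], [T → . n], [T' → . T] }  — shift
  I1: { [T' → T .] }  — accept
  I2: { [T → g . n Y] }  — shift
  I3: { [T → n .] }  — reduce
  I4: { [T → g n . Y], [Y → . n ) n], [Y → . n n B], [Y → .] }  — shift, reduce
  I5: { [T → g n Y .] }  — reduce
  I6: { [Y → n . ) n], [Y → n . n B] }  — shift
  I7: { [Y → n ) . n] }  — shift
  I8: { [B → . *], [B → . Y B T], [B → . Y n], [Y → . n ) n], [Y → . n n B], [Y → .], [Y → n n . B] }  — shift, reduce
  I9: { [B → * .] }  — reduce
  I10: { [Y → n n B .] }  — reduce
  I11: { [B → . *], [B → . Y B T], [B → . Y n], [B → Y . B T], [B → Y . n], [Y → . n ) n], [Y → . n n B], [Y → .] }  — shift, reduce
  I12: { [B → Y B . T], [T → . g n Y], [T → . n] }  — shift
  I13: { [B → Y n .], [Y → n . ) n], [Y → n . n B] }  — shift, reduce
  I14: { [B → Y B T .] }  — reduce
  I15: { [Y → n ) n .] }  — reduce

Conflict in state I4:
  Shift-reduce conflict between [Y → .] and [Y → . n ) n]
So the grammar is NOT LR(0).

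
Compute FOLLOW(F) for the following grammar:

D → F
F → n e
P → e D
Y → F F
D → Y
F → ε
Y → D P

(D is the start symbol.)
{ $, 'e', 'n' }

To compute FOLLOW(F), find every occurrence of F on a right-hand side N → α F β: add FIRST(β) \ {ε}, and if β is empty or nullable also add FOLLOW(N). Iterate to a fixed point.

In D → F: F is at the end, add FOLLOW(D)
In Y → F F: F is followed by F, add FIRST(F) \ {ε} = { 'n' }
  F is nullable, so also add FOLLOW(Y)
In Y → F F: F is at the end, add FOLLOW(Y)

The FOLLOW sets referred to above (computed the same way, to a fixed point):
  FOLLOW(D) = { $, 'e' }
  FOLLOW(Y) = { $, 'e' }

Taking the union: FOLLOW(F) = { $, 'e', 'n' }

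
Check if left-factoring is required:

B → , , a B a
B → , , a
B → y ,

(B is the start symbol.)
Left-factoring is needed when two productions for the same non-terminal
share a common prefix on the right-hand side.

Productions for B:
  B → , , a B a
  B → , , a
  B → y ,

Found common prefix ', , a' in productions for B

Answer: Yes, B has productions with common prefix ', , a'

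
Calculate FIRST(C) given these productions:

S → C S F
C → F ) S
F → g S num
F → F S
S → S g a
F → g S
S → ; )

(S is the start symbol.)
FIRST sets of the other non-terminals involved (by the same procedure, iterated to a fixed point):
  FIRST(F) = { 'g' }

From C → F ) S:
  - F is a non-terminal: add FIRST(F) \ {ε} = { 'g' }
    F is not nullable, so stop

Collecting: FIRST(C) = { 'g' }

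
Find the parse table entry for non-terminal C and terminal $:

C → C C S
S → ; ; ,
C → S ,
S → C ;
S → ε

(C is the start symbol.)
To find M[C, $], we find productions for C where $ is in the predict set (PREDICT(N → α) = (FIRST(α) \ {ε}) ∪ (FOLLOW(N) if α ⇒* ε)).

Relevant sets:
  FIRST(C) = { ',', ';' }
  FIRST(S) = { ',', ';', ε }

C → C C S: PREDICT = { ',', ';' }
C → S ,: PREDICT = { ',', ';' }

M[C, $] is empty (no production applies)

Answer: Empty (error entry)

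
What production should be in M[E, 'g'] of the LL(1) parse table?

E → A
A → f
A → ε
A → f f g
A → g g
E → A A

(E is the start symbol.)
To find M[E, 'g'], we find productions for E where 'g' is in the predict set (PREDICT(N → α) = (FIRST(α) \ {ε}) ∪ (FOLLOW(N) if α ⇒* ε)).

Relevant sets:
  FIRST(A) = { 'f', 'g', ε }
  FOLLOW(E) = { $ }

E → A: PREDICT = { $, 'f', 'g' }
  'g' is in predict set, so this production goes in M[E, 'g']
E → A A: PREDICT = { $, 'f', 'g' }
  'g' is in predict set, so this production goes in M[E, 'g']

M[E, 'g'] = E → A, E → A A  (a multiply-defined cell — the grammar is not LL(1))

Answer: E → A, E → A A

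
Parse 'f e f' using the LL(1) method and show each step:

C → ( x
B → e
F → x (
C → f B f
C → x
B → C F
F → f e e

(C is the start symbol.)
Stack is shown with the top on the left.

Stack    Input    Action
------------------------
C $      f e f $  output C → f B f
f B f $  f e f $  match 'f'
B f $    e f $    output B → e
e f $    e f $    match 'e'
f $      f $      match 'f'
$        $        accept

The string is accepted.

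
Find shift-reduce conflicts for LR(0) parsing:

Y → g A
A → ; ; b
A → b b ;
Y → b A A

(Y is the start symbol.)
No shift-reduce conflicts

A shift-reduce conflict occurs when an LR(0) state has both:
  - a complete (reduce) item [A → α .] (dot at the end), and
  - a shift item [B → β . c γ] (dot before a terminal).

Augment with Y' → Y and build the canonical LR(0) collection (I0 = CLOSURE({[Y' → . Y]}), then GOTO on every symbol after a dot until no new states appear). It has 13 states:
  I0: { [Y → . b A A], [Y → . g A], [Y' → . Y] }  — shift
  I1: { [Y' → Y .] }  — accept
  I2: { [A → . ; ; b], [A → . b b ;], [Y → b . A A] }  — shift
  I3: { [A → . ; ; b], [A → . b b ;], [Y → g . A] }  — shift
  I4: { [A → ; . ; b] }  — shift
  I5: { [Y → g A .] }  — reduce
  I6: { [A → b . b ;] }  — shift
  I7: { [A → b b . ;] }  — shift
  I8: { [A → b b ; .] }  — reduce
  I9: { [A → ; ; . b] }  — shift
  I10: { [A → ; ; b .] }  — reduce
  I11: { [A → . ; ; b], [A → . b b ;], [Y → b A . A] }  — shift
  I12: { [Y → b A A .] }  — reduce

No state contains both a complete item and a shift item.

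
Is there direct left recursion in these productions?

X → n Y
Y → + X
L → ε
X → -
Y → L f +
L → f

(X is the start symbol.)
No direct left recursion

Direct left recursion occurs when N → N α for some non-terminal N (the right-hand side begins with the left-hand side itself).

X → n Y: starts with n
Y → + X: starts with '+'
L → ε: starts with ε
X → -: starts with '-'
Y → L f +: starts with L
L → f: starts with f

No direct left recursion found.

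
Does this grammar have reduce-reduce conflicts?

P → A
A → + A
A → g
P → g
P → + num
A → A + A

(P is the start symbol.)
Yes — I4: [A → g .] vs [P → g .]

A reduce-reduce conflict occurs when an LR(0) state has two complete items [A → α .] and [B → β .] — both call for a reduction, and with no lookahead the parser cannot choose between them.

Augment with P' → P and build the canonical LR(0) collection (I0 = CLOSURE({[P' → . P]}), then GOTO on every symbol after a dot until no new states appear). It has 11 states:
  I0: { [A → . + A], [A → . A + A], [A → . g], [P → . + num], [P → . A], [P → . g], [P' → . P] }  — shift
  I1: { [A → + . A], [A → . + A], [A → . A + A], [A → . g], [P → + . num] }  — shift
  I2: { [A → A . + A], [P → A .] }  — shift, reduce
  I3: { [P' → P .] }  — accept
  I4: { [A → g .], [P → g .] }  — 2 reduces
  I5: { [A → . + A], [A → . A + A], [A → . g], [A → A + . A] }  — shift
  I6: { [A → + . A], [A → . + A], [A → . A + A], [A → . g] }  — shift
  I7: { [A → A + A .], [A → A . + A] }  — shift, reduce
  I8: { [A → g .] }  — reduce
  I9: { [A → + A .], [A → A . + A] }  — shift, reduce
  I10: { [P → + num .] }  — reduce

I4 contains complete items [A → g .], [P → g .] — reduce-reduce conflict.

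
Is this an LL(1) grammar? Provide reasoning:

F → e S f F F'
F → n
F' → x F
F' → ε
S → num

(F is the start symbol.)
No. Predict set conflict for F': { 'x' }

Relevant sets:
  FOLLOW(F') = { $, 'x' }

For F:
  PREDICT(F → e S f F F') = { 'e' }
  PREDICT(F → n) = { 'n' }
For F':
  PREDICT(F' → x F) = { 'x' }
  PREDICT(F' → ε) = { $, 'x' }
S has a single production, so nothing to check there.

Conflict found: Predict set conflict for F': { 'x' }
The grammar is NOT LL(1).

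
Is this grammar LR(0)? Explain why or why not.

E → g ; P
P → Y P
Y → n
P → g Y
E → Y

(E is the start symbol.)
Yes, the grammar is LR(0)

Augment with E' → E and build the canonical LR(0) collection (I0 = CLOSURE({[E' → . E]}), then GOTO on every symbol after a dot until no new states appear). It has 11 states:
  I0: { [E → . Y], [E → . g ; P], [E' → . E], [Y → . n] }  — shift
  I1: { [E' → E .] }  — accept
  I2: { [E → Y .] }  — reduce
  I3: { [E → g . ; P] }  — shift
  I4: { [Y → n .] }  — reduce
  I5: { [E → g ; . P], [P → . Y P], [P → . g Y], [Y → . n] }  — shift
  I6: { [E → g ; P .] }  — reduce
  I7: { [P → . Y P], [P → . g Y], [P → Y . P], [Y → . n] }  — shift
  I8: { [P → g . Y], [Y → . n] }  — shift
  I9: { [P → g Y .] }  — reduce
  I10: { [P → Y P .] }  — reduce

Every state is either a pure shift/goto state or contains exactly one complete item and nothing to shift — no conflicts. The grammar is LR(0).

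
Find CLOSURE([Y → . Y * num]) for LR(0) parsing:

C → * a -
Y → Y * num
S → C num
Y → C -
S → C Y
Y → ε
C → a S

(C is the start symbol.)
{ [C → . * a -], [C → . a S], [Y → . C -], [Y → . Y * num], [Y → .] }

Start with: [Y → . Y * num]
  [Y → . Y * num] has the dot before Y: add [Y → . C -], [Y → .]
  [Y → . C -] has the dot before C: add [C → . * a -], [C → . a S]
No further items can be added.

CLOSURE = { [C → . * a -], [C → . a S], [Y → . C -], [Y → . Y * num], [Y → .] }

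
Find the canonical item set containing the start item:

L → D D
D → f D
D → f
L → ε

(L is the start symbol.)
First, augment the grammar with L' → L
I₀ = CLOSURE({ [L' → . L] }):
  [L' → . L] has the dot before L: add [L → . D D], [L → .]
  [L → . D D] has the dot before D: add [D → . f D], [D → . f]
No further items can be added.

I₀ = { [D → . f D], [D → . f], [L → . D D], [L → .], [L' → . L] }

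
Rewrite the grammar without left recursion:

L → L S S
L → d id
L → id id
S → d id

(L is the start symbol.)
L is directly left-recursive. The standard transformation for
  A → A α₁ | ... | A α_m | β₁ | ... | β_n
is
  A  → β₁ A' | ... | β_n A'
  A' → α₁ A' | ... | α_m A' | ε

L → d id becomes L → d id L'
L → id id becomes L → id id L'
L → L S S becomes L' → S S L'
Add L' → ε

Productions for other non-terminals are unchanged:
  S → d id

Resulting grammar:
L → d id L'
L → id id L'
L' → S S L'
L' → ε
S → d id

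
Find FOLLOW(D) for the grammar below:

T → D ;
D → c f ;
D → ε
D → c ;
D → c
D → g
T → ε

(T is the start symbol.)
In T → D ;: D is followed by ';', add FIRST(';') \ {ε} = { ';' }

Taking the union: FOLLOW(D) = { ';' }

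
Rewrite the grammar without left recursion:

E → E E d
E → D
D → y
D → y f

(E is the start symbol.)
E is directly left-recursive. The standard transformation for
  A → A α₁ | ... | A α_m | β₁ | ... | β_n
is
  A  → β₁ A' | ... | β_n A'
  A' → α₁ A' | ... | α_m A' | ε

E → D becomes E → D E'
E → E E d becomes E' → E d E'
Add E' → ε

Productions for other non-terminals are unchanged:
  D → y
  D → y f

Resulting grammar:
E → D E'
E' → E d E'
E' → ε
D → y
D → y f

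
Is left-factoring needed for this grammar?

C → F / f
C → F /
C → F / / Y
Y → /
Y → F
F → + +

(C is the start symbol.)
Yes, C has productions with common prefix 'F /'

Left-factoring is needed when two productions for the same non-terminal
share a common prefix on the right-hand side.

Productions for C:
  C → F / f
  C → F /
  C → F / / Y
Productions for Y:
  Y → /
  Y → F

Found common prefix 'F /' in productions for C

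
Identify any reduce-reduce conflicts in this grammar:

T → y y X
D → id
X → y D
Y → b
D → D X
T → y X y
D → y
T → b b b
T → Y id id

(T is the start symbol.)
No reduce-reduce conflicts

A reduce-reduce conflict occurs when an LR(0) state has two complete items [A → α .] and [B → β .] — both call for a reduction, and with no lookahead the parser cannot choose between them.

Augment with T' → T and build the canonical LR(0) collection (I0 = CLOSURE({[T' → . T]}), then GOTO on every symbol after a dot until no new states appear). It has 19 states:
  I0: { [T → . Y id id], [T → . b b b], [T → . y X y], [T → . y y X], [T' → . T], [Y → . b] }  — shift
  I1: { [T' → T .] }  — accept
  I2: { [T → Y . id id] }  — shift
  I3: { [T → b . b b], [Y → b .] }  — shift, reduce
  I4: { [T → y . X y], [T → y . y X], [X → . y D] }  — shift
  I5: { [T → y X . y] }  — shift
  I6: { [D → . D X], [D → . id], [D → . y], [T → y y . X], [X → . y D], [X → y . D] }  — shift
  I7: { [D → D . X], [X → . y D], [X → y D .] }  — shift, reduce
  I8: { [T → y y X .] }  — reduce
  I9: { [D → id .] }  — reduce
  I10: { [D → . D X], [D → . id], [D → . y], [D → y .], [X → y . D] }  — shift, reduce
  I11: { [D → y .] }  — reduce
  I12: { [D → D X .] }  — reduce
  I13: { [D → . D X], [D → . id], [D → . y], [X → y . D] }  — shift
  I14: { [T → y X y .] }  — reduce
  I15: { [T → b b . b] }  — shift
  I16: { [T → b b b .] }  — reduce
  I17: { [T → Y id . id] }  — shift
  I18: { [T → Y id id .] }  — reduce

No state contains more than one complete item.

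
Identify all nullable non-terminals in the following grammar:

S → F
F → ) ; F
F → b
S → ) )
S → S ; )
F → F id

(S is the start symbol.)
There are no ε-productions, so no non-terminal can derive ε.
No non-terminals are nullable.

Answer: None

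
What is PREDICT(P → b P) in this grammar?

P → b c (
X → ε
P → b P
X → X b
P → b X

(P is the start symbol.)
PREDICT(P → b P) = (FIRST(RHS) \ {ε}) ∪ (FOLLOW(P) if ε ∈ FIRST(RHS), i.e. RHS ⇒* ε)
FIRST(b P) = { 'b' }
ε ∉ FIRST(b P), so FOLLOW(P) is not added.
PREDICT(P → b P) = { 'b' }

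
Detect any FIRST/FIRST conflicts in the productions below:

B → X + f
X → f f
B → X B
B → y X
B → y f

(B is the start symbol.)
A FIRST/FIRST conflict occurs when two productions N → α and N → β for the same non-terminal have FIRST(α) ∩ FIRST(β) ≠ ∅ (with ε ∈ FIRST of a nullable right-hand side, so two nullable alternatives also conflict).

FIRST sets of the non-terminals at (or reachable through a nullable prefix from) the front of some alternative:
  FIRST(X) = { 'f' }

Productions for B:
  B → X + f: FIRST = { 'f' }
  B → X B: FIRST = { 'f' }
  B → y X: FIRST = { 'y' }
  B → y f: FIRST = { 'y' }
X has only one production, so no FIRST/FIRST conflict is possible there.

Conflict for B: B → X + f and B → X B
  Overlap: { 'f' }
Conflict for B: B → y X and B → y f
  Overlap: { 'y' }

Answer: Yes. B → X '+' f / B → X B on { 'f' }; B → y X / B → y f on { 'y' }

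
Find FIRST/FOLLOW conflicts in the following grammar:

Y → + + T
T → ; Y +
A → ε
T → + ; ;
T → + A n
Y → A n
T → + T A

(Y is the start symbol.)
A FIRST/FOLLOW conflict occurs when a non-terminal N has a nullable alternative N → β (β ⇒* ε) and another alternative N → α with FIRST(α) ∩ FOLLOW(N) ≠ ∅: on such a lookahead the parser cannot decide between expanding α and letting N vanish via β.

Nullable non-terminals: A.
A has a nullable alternative but only one production, so nothing to check.

T, Y have no nullable alternative, so no FIRST/FOLLOW check is needed there.

No FIRST/FOLLOW conflicts found.

Answer: No FIRST/FOLLOW conflicts.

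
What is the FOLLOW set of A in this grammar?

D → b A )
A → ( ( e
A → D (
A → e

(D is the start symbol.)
{ ')' }

To compute FOLLOW(A), find every occurrence of A on a right-hand side N → α A β: add FIRST(β) \ {ε}, and if β is empty or nullable also add FOLLOW(N). Iterate to a fixed point.

In D → b A ): A is followed by ')', add FIRST(')') \ {ε} = { ')' }

Taking the union: FOLLOW(A) = { ')' }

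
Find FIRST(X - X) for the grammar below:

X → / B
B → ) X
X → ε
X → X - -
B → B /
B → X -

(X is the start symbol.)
{ '-', '/' }

FIRST sets of the non-terminals involved (from the grammar, by fixed-point iteration):
  FIRST(X) = { '-', '/', ε }

To compute FIRST(X - X), process the symbols left to right:
Symbol X is a non-terminal. Add FIRST(X) \ {ε} = { '-', '/' }
X is nullable (ε ∈ FIRST(X)), continue to the next symbol.
Symbol - is a terminal. Add '-' and stop.
FIRST(X - X) = { '-', '/' }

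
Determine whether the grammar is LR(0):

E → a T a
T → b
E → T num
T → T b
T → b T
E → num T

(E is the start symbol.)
No. Shift-reduce conflict between [T → b .] and [T → . b]

Augment with E' → E and build the canonical LR(0) collection (I0 = CLOSURE({[E' → . E]}), then GOTO on every symbol after a dot until no new states appear). It has 12 states:
  I0: { [E → . T num], [E → . a T a], [E → . num T], [E' → . E], [T → . T b], [T → . b T], [T → . b] }  — shift
  I1: { [E' → E .] }  — accept
  I2: { [E → T . num], [T → T . b] }  — shift
  I3: { [E → a . T a], [T → . T b], [T → . b T], [T → . b] }  — shift
  I4: { [T → . T b], [T → . b T], [T → . b], [T → b . T], [T → b .] }  — shift, reduce
  I5: { [E → num . T], [T → . T b], [T → . b T], [T → . b] }  — shift
  I6: { [E → num T .], [T → T . b] }  — shift, reduce
  I7: { [T → T b .] }  — reduce
  I8: { [T → T . b], [T → b T .] }  — shift, reduce
  I9: { [E → a T . a], [T → T . b] }  — shift
  I10: { [E → a T a .] }  — reduce
  I11: { [E → T num .] }  — reduce

Conflict in state I4:
  Shift-reduce conflict between [T → b .] and [T → . b]
So the grammar is NOT LR(0).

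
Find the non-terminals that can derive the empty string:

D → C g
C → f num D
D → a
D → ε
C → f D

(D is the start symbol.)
A non-terminal is nullable if it can derive ε (the empty string): either it has an ε-production, or it has a production whose right-hand side consists entirely of nullable non-terminals.

ε-productions: D → ε
So D is immediately nullable.
No further non-terminal can be added: every production for the remaining non-terminals contains a terminal or a non-nullable non-terminal.
Nullable = { 'D' }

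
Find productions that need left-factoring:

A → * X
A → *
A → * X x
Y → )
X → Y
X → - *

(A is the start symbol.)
Yes, A has productions with common prefix '*'

Left-factoring is needed when two productions for the same non-terminal
share a common prefix on the right-hand side.

Productions for A:
  A → * X
  A → *
  A → * X x
Productions for X:
  X → Y
  X → - *

Found common prefix '*' in productions for A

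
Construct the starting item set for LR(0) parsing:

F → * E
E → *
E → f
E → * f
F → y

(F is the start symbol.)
First, augment the grammar with F' → F
I₀ = CLOSURE({ [F' → . F] }):
  [F' → . F] has the dot before F: add [F → . * E], [F → . y]
No further items can be added.

I₀ = { [F → . * E], [F → . y], [F' → . F] }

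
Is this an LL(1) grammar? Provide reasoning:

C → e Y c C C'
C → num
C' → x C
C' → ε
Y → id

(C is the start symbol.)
No. Predict set conflict for C': { 'x' }

Relevant sets:
  FOLLOW(C') = { $, 'x' }

For C:
  PREDICT(C → e Y c C C') = { 'e' }
  PREDICT(C → num) = { 'num' }
For C':
  PREDICT(C' → x C) = { 'x' }
  PREDICT(C' → ε) = { $, 'x' }
Y has a single production, so nothing to check there.

Conflict found: Predict set conflict for C': { 'x' }
The grammar is NOT LL(1).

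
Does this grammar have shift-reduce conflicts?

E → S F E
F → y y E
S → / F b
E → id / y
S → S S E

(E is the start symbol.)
A shift-reduce conflict occurs when an LR(0) state has both:
  - a complete (reduce) item [A → α .] (dot at the end), and
  - a shift item [B → β . c γ] (dot before a terminal).

Augment with E' → E and build the canonical LR(0) collection (I0 = CLOSURE({[E' → . E]}), then GOTO on every symbol after a dot until no new states appear). It has 17 states:
  I0: { [E → . S F E], [E → . id / y], [E' → . E], [S → . / F b], [S → . S S E] }  — shift
  I1: { [F → . y y E], [S → / . F b] }  — shift
  I2: { [E' → E .] }  — accept
  I3: { [E → S . F E], [F → . y y E], [S → . / F b], [S → . S S E], [S → S . S E] }  — shift
  I4: { [E → id . / y] }  — shift
  I5: { [E → id / . y] }  — shift
  I6: { [E → id / y .] }  — reduce
  I7: { [E → . S F E], [E → . id / y], [E → S F . E], [S → . / F b], [S → . S S E] }  — shift
  I8: { [E → . S F E], [E → . id / y], [S → . / F b], [S → . S S E], [S → S . S E], [S → S S . E] }  — shift
  I9: { [F → y . y E] }  — shift
  I10: { [E → . S F E], [E → . id / y], [F → y y . E], [S → . / F b], [S → . S S E] }  — shift
  I11: { [F → y y E .] }  — reduce
  I12: { [S → S S E .] }  — reduce
  I13: { [E → . S F E], [E → . id / y], [E → S . F E], [F → . y y E], [S → . / F b], [S → . S S E], [S → S . S E], [S → S S . E] }  — shift
  I14: { [E → S F E .] }  — reduce
  I15: { [S → / F . b] }  — shift
  I16: { [S → / F b .] }  — reduce

No state contains both a complete item and a shift item.

Answer: No shift-reduce conflicts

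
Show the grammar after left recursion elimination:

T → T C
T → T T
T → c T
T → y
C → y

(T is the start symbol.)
T → c T T'
T → y T'
T' → C T'
T' → T T'
T' → ε
C → y

T is directly left-recursive. The standard transformation for
  A → A α₁ | ... | A α_m | β₁ | ... | β_n
is
  A  → β₁ A' | ... | β_n A'
  A' → α₁ A' | ... | α_m A' | ε

T → c T becomes T → c T T'
T → y becomes T → y T'
T → T C becomes T' → C T'
T → T T becomes T' → T T'
Add T' → ε

Productions for other non-terminals are unchanged:
  C → y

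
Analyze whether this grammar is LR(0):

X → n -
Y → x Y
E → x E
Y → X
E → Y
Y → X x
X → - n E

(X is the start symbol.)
No. Shift-reduce conflict between [Y → X .] and [Y → X . x]

A grammar is LR(0) if no state in the canonical LR(0) collection has:
  - both a shift item (dot before a terminal) and a complete item (shift-reduce conflict), or
  - two or more complete items (reduce-reduce conflict; the accept item [X' → X .] counts as a complete item here).

Augment with X' → X and build the canonical LR(0) collection (I0 = CLOSURE({[X' → . X]}), then GOTO on every symbol after a dot until no new states appear). It has 13 states:
  I0: { [X → . - n E], [X → . n -], [X' → . X] }  — shift
  I1: { [X → - . n E] }  — shift
  I2: { [X' → X .] }  — accept
  I3: { [X → n . -] }  — shift
  I4: { [X → n - .] }  — reduce
  I5: { [E → . Y], [E → . x E], [X → - n . E], [X → . - n E], [X → . n -], [Y → . X x], [Y → . X], [Y → . x Y] }  — shift
  I6: { [X → - n E .] }  — reduce
  I7: { [Y → X . x], [Y → X .] }  — shift, reduce
  I8: { [E → Y .] }  — reduce
  I9: { [E → . Y], [E → . x E], [E → x . E], [X → . - n E], [X → . n -], [Y → . X x], [Y → . X], [Y → . x Y], [Y → x . Y] }  — shift
  I10: { [E → x E .] }  — reduce
  I11: { [E → Y .], [Y → x Y .] }  — 2 reduces
  I12: { [Y → X x .] }  — reduce

Conflict in state I7:
  Shift-reduce conflict between [Y → X .] and [Y → X . x]
So the grammar is NOT LR(0).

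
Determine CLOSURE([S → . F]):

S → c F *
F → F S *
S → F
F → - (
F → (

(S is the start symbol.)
To compute CLOSURE, for each item [A → α.Bβ] where B is a non-terminal, add [B → .γ] for all productions B → γ; repeat for the newly added items until nothing changes.

Start with: [S → . F]
  [S → . F] has the dot before F: add [F → . F S *], [F → . - (], [F → . (]
No further items can be added.

CLOSURE = { [F → . (], [F → . - (], [F → . F S *], [S → . F] }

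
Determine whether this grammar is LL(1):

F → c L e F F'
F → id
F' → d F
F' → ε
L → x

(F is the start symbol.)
Relevant sets:
  FOLLOW(F') = { $, 'd' }

For F:
  PREDICT(F → c L e F F') = { 'c' }
  PREDICT(F → id) = { 'id' }
For F':
  PREDICT(F' → d F) = { 'd' }
  PREDICT(F' → ε) = { $, 'd' }
L has a single production, so nothing to check there.

Conflict found: Predict set conflict for F': { 'd' }
The grammar is NOT LL(1).

Answer: No. Predict set conflict for F': { 'd' }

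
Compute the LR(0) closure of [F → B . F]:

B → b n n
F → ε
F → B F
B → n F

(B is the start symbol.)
To compute CLOSURE, for each item [A → α.Bβ] where B is a non-terminal, add [B → .γ] for all productions B → γ; repeat for the newly added items until nothing changes.

Start with: [F → B . F]
  [F → B . F] has the dot before F: add [F → .], [F → . B F]
  [F → . B F] has the dot before B: add [B → . b n n], [B → . n F]
No further items can be added.

CLOSURE = { [B → . b n n], [B → . n F], [F → . B F], [F → .], [F → B . F] }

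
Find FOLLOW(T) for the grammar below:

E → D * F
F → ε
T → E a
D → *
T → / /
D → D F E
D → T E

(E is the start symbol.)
In D → T E: T is followed by E, add FIRST(E) \ {ε} = { '*', '/' }

Taking the union: FOLLOW(T) = { '*', '/' }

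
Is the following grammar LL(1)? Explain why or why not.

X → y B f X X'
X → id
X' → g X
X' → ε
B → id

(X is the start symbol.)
No. Predict set conflict for X': { 'g' }

A grammar is LL(1) if for each non-terminal N with multiple productions, the predict sets of those productions are pairwise disjoint, where PREDICT(N → α) = (FIRST(α) \ {ε}) ∪ (FOLLOW(N) if α ⇒* ε).

Relevant sets:
  FOLLOW(X') = { $, 'g' }

For X:
  PREDICT(X → y B f X X') = { 'y' }
  PREDICT(X → id) = { 'id' }
For X':
  PREDICT(X' → g X) = { 'g' }
  PREDICT(X' → ε) = { $, 'g' }
B has a single production, so nothing to check there.

Conflict found: Predict set conflict for X': { 'g' }
The grammar is NOT LL(1).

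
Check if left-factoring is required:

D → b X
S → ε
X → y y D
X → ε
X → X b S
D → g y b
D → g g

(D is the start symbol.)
Yes, D has productions with common prefix 'g'

Left-factoring is needed when two productions for the same non-terminal
share a common prefix on the right-hand side.

Productions for D:
  D → b X
  D → g y b
  D → g g
Productions for X:
  X → y y D
  X → ε
  X → X b S

Found common prefix 'g' in productions for D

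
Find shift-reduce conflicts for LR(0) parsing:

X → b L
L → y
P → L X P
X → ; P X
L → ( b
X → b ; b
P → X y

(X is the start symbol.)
Augment with X' → X and build the canonical LR(0) collection (I0 = CLOSURE({[X' → . X]}), then GOTO on every symbol after a dot until no new states appear). It has 17 states:
  I0: { [X → . ; P X], [X → . b ; b], [X → . b L], [X' → . X] }  — shift
  I1: { [L → . ( b], [L → . y], [P → . L X P], [P → . X y], [X → . ; P X], [X → . b ; b], [X → . b L], [X → ; . P X] }  — shift
  I2: { [X' → X .] }  — accept
  I3: { [L → . ( b], [L → . y], [X → b . ; b], [X → b . L] }  — shift
  I4: { [L → ( . b] }  — shift
  I5: { [X → b ; . b] }  — shift
  I6: { [X → b L .] }  — reduce
  I7: { [L → y .] }  — reduce
  I8: { [X → b ; b .] }  — reduce
  I9: { [L → ( b .] }  — reduce
  I10: { [P → L . X P], [X → . ; P X], [X → . b ; b], [X → . b L] }  — shift
  I11: { [X → . ; P X], [X → . b ; b], [X → . b L], [X → ; P . X] }  — shift
  I12: { [P → X . y] }  — shift
  I13: { [P → X y .] }  — reduce
  I14: { [X → ; P X .] }  — reduce
  I15: { [L → . ( b], [L → . y], [P → . L X P], [P → . X y], [P → L X . P], [X → . ; P X], [X → . b ; b], [X → . b L] }  — shift
  I16: { [P → L X P .] }  — reduce

No state contains both a complete item and a shift item.

Answer: No shift-reduce conflicts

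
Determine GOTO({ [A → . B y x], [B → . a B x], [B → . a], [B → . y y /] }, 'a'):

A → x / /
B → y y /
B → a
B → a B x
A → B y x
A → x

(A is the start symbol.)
{ [B → . a B x], [B → . a], [B → . y y /], [B → a . B x], [B → a .] }

GOTO(I, 'a') = CLOSURE({ [A → αX.β] : [A → α.Xβ] ∈ I, X = 'a' })

Items with dot before 'a', with the dot advanced:
  [B → . a] → [B → a .]
  [B → . a B x] → [B → a . B x]
Closure of the advanced items:
  [B → a . B x] has the dot before B: add [B → . y y /], [B → . a], [B → . a B x]

GOTO = { [B → . a B x], [B → . a], [B → . y y /], [B → a . B x], [B → a .] }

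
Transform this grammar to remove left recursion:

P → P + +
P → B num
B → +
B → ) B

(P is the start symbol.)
P is directly left-recursive. The standard transformation for
  A → A α₁ | ... | A α_m | β₁ | ... | β_n
is
  A  → β₁ A' | ... | β_n A'
  A' → α₁ A' | ... | α_m A' | ε

P → B num becomes P → B num P'
P → P + + becomes P' → + + P'
Add P' → ε

Productions for other non-terminals are unchanged:
  B → +
  B → ) B

Resulting grammar:
P → B num P'
P' → + + P'
P' → ε
B → +
B → ) B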